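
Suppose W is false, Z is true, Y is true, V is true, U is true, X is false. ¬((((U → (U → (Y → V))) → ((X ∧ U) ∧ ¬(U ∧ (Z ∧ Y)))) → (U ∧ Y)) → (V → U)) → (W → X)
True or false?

T

Substituting W=F, Z=T, Y=T, V=T, U=T, X=F:
Y → V = T → T = T
U → (Y → V) = T → T = T
U → (U → (Y → V)) = T → T = T
X ∧ U = F ∧ T = F
Z ∧ Y = T ∧ T = T
U ∧ (Z ∧ Y) = T ∧ T = T
¬(U ∧ (Z ∧ Y)) = ¬T = F
(X ∧ U) ∧ ¬(U ∧ (Z ∧ Y)) = F ∧ F = F
(U → (U → (Y → V))) → ((X ∧ U) ∧ ¬(U ∧ (Z ∧ Y))) = T → F = F
U ∧ Y = T ∧ T = T
((U → (U → (Y → V))) → ((X ∧ U) ∧ ¬(U ∧ (Z ∧ Y)))) → (U ∧ Y) = F → T = T
V → U = T → T = T
(((U → (U → (Y → V))) → ((X ∧ U) ∧ ¬(U ∧ (Z ∧ Y)))) → (U ∧ Y)) → (V → U) = T → T = T
¬((((U → (U → (Y → V))) → ((X ∧ U) ∧ ¬(U ∧ (Z ∧ Y)))) → (U ∧ Y)) → (V → U)) = ¬T = F
W → X = F → F = T
¬((((U → (U → (Y → V))) → ((X ∧ U) ∧ ¬(U ∧ (Z ∧ Y)))) → (U ∧ Y)) → (V → U)) → (W → X) = F → T = T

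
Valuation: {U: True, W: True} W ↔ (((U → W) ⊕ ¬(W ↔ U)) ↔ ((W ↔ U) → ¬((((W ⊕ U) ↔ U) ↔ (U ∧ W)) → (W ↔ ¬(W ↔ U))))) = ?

U → W = True → True = True
W ↔ U = True ↔ True = True
¬(W ↔ U) = ¬True = False
(U → W) ⊕ ¬(W ↔ U) = True ⊕ False = True
W ↔ U = True ↔ True = True
W ⊕ U = True ⊕ True = False
(W ⊕ U) ↔ U = False ↔ True = False
U ∧ W = True ∧ True = True
((W ⊕ U) ↔ U) ↔ (U ∧ W) = False ↔ True = False
W ↔ U = True ↔ True = True
¬(W ↔ U) = ¬True = False
W ↔ ¬(W ↔ U) = True ↔ False = False
(((W ⊕ U) ↔ U) ↔ (U ∧ W)) → (W ↔ ¬(W ↔ U)) = False → False = True
¬((((W ⊕ U) ↔ U) ↔ (U ∧ W)) → (W ↔ ¬(W ↔ U))) = ¬True = False
(W ↔ U) → ¬((((W ⊕ U) ↔ U) ↔ (U ∧ W)) → (W ↔ ¬(W ↔ U))) = True → False = False
((U → W) ⊕ ¬(W ↔ U)) ↔ ((W ↔ U) → ¬((((W ⊕ U) ↔ U) ↔ (U ∧ W)) → (W ↔ ¬(W ↔ U)))) = True ↔ False = False
W ↔ (((U → W) ⊕ ¬(W ↔ U)) ↔ ((W ↔ U) → ¬((((W ⊕ U) ↔ U) ↔ (U ∧ W)) → (W ↔ ¬(W ↔ U))))) = True ↔ False = False

False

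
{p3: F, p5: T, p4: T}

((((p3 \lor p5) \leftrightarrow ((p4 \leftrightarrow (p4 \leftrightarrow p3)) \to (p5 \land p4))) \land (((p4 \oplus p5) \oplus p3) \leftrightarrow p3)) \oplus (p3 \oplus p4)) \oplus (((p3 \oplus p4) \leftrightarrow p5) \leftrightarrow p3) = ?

F

p3 \lor p5 = F \lor T = T
p4 \leftrightarrow p3 = T \leftrightarrow F = F
p4 \leftrightarrow (p4 \leftrightarrow p3) = T \leftrightarrow F = F
p5 \land p4 = T \land T = T
(p4 \leftrightarrow (p4 \leftrightarrow p3)) \to (p5 \land p4) = F \to T = T
(p3 \lor p5) \leftrightarrow ((p4 \leftrightarrow (p4 \leftrightarrow p3)) \to (p5 \land p4)) = T \leftrightarrow T = T
p4 \oplus p5 = T \oplus T = F
(p4 \oplus p5) \oplus p3 = F \oplus F = F
((p4 \oplus p5) \oplus p3) \leftrightarrow p3 = F \leftrightarrow F = T
((p3 \lor p5) \leftrightarrow ((p4 \leftrightarrow (p4 \leftrightarrow p3)) \to (p5 \land p4))) \land (((p4 \oplus p5) \oplus p3) \leftrightarrow p3) = T \land T = T
p3 \oplus p4 = F \oplus T = T
(((p3 \lor p5) \leftrightarrow ((p4 \leftrightarrow (p4 \leftrightarrow p3)) \to (p5 \land p4))) \land (((p4 \oplus p5) \oplus p3) \leftrightarrow p3)) \oplus (p3 \oplus p4) = T \oplus T = F
p3 \oplus p4 = F \oplus T = T
(p3 \oplus p4) \leftrightarrow p5 = T \leftrightarrow T = T
((p3 \oplus p4) \leftrightarrow p5) \leftrightarrow p3 = T \leftrightarrow F = F
((((p3 \lor p5) \leftrightarrow ((p4 \leftrightarrow (p4 \leftrightarrow p3)) \to (p5 \land p4))) \land (((p4 \oplus p5) \oplus p3) \leftrightarrow p3)) \oplus (p3 \oplus p4)) \oplus (((p3 \oplus p4) \leftrightarrow p5) \leftrightarrow p3) = F \oplus F = F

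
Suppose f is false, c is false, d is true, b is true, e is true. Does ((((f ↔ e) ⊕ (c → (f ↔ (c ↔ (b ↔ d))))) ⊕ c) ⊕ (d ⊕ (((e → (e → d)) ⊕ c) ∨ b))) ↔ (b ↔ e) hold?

T

f ↔ e = F ↔ T = F
b ↔ d = T ↔ T = T
c ↔ (b ↔ d) = F ↔ T = F
f ↔ (c ↔ (b ↔ d)) = F ↔ F = T
c → (f ↔ (c ↔ (b ↔ d))) = F → T = T
(f ↔ e) ⊕ (c → (f ↔ (c ↔ (b ↔ d)))) = F ⊕ T = T
((f ↔ e) ⊕ (c → (f ↔ (c ↔ (b ↔ d))))) ⊕ c = T ⊕ F = T
e → d = T → T = T
e → (e → d) = T → T = T
(e → (e → d)) ⊕ c = T ⊕ F = T
((e → (e → d)) ⊕ c) ∨ b = T ∨ T = T
d ⊕ (((e → (e → d)) ⊕ c) ∨ b) = T ⊕ T = F
(((f ↔ e) ⊕ (c → (f ↔ (c ↔ (b ↔ d))))) ⊕ c) ⊕ (d ⊕ (((e → (e → d)) ⊕ c) ∨ b)) = T ⊕ F = T
b ↔ e = T ↔ T = T
((((f ↔ e) ⊕ (c → (f ↔ (c ↔ (b ↔ d))))) ⊕ c) ⊕ (d ⊕ (((e → (e → d)) ⊕ c) ∨ b))) ↔ (b ↔ e) = T ↔ T = T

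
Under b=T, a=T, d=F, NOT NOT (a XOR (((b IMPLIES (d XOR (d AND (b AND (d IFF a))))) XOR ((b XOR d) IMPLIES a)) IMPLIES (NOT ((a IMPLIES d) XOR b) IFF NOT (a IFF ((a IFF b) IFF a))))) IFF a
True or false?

Substituting b=T, a=T, d=F:
d IFF a = F IFF T = F
b AND (d IFF a) = T AND F = F
d AND (b AND (d IFF a)) = F AND F = F
d XOR (d AND (b AND (d IFF a))) = F XOR F = F
b IMPLIES (d XOR (d AND (b AND (d IFF a)))) = T IMPLIES F = F
b XOR d = T XOR F = T
(b XOR d) IMPLIES a = T IMPLIES T = T
(b IMPLIES (d XOR (d AND (b AND (d IFF a))))) XOR ((b XOR d) IMPLIES a) = F XOR T = T
a IMPLIES d = T IMPLIES F = F
(a IMPLIES d) XOR b = F XOR T = T
NOT ((a IMPLIES d) XOR b) = NOT T = F
a IFF b = T IFF T = T
(a IFF b) IFF a = T IFF T = T
a IFF ((a IFF b) IFF a) = T IFF T = T
NOT (a IFF ((a IFF b) IFF a)) = NOT T = F
NOT ((a IMPLIES d) XOR b) IFF NOT (a IFF ((a IFF b) IFF a)) = F IFF F = T
((b IMPLIES (d XOR (d AND (b AND (d IFF a))))) XOR ((b XOR d) IMPLIES a)) IMPLIES (NOT ((a IMPLIES d) XOR b) IFF NOT (a IFF ((a IFF b) IFF a))) = T IMPLIES T = T
a XOR (((b IMPLIES (d XOR (d AND (b AND (d IFF a))))) XOR ((b XOR d) IMPLIES a)) IMPLIES (NOT ((a IMPLIES d) XOR b) IFF NOT (a IFF ((a IFF b) IFF a)))) = T XOR T = F
NOT (a XOR (((b IMPLIES (d XOR (d AND (b AND (d IFF a))))) XOR ((b XOR d) IMPLIES a)) IMPLIES (NOT ((a IMPLIES d) XOR b) IFF NOT (a IFF ((a IFF b) IFF a))))) = NOT F = T
NOT NOT (a XOR (((b IMPLIES (d XOR (d AND (b AND (d IFF a))))) XOR ((b XOR d) IMPLIES a)) IMPLIES (NOT ((a IMPLIES d) XOR b) IFF NOT (a IFF ((a IFF b) IFF a))))) = NOT T = F
NOT NOT (a XOR (((b IMPLIES (d XOR (d AND (b AND (d IFF a))))) XOR ((b XOR d) IMPLIES a)) IMPLIES (NOT ((a IMPLIES d) XOR b) IFF NOT (a IFF ((a IFF b) IFF a))))) IFF a = F IFF T = F

F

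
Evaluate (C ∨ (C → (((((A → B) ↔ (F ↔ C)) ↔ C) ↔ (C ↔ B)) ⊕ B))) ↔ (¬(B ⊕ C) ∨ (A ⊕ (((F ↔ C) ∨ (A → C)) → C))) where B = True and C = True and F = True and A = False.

True

A → B = False → True = True
F ↔ C = True ↔ True = True
(A → B) ↔ (F ↔ C) = True ↔ True = True
((A → B) ↔ (F ↔ C)) ↔ C = True ↔ True = True
C ↔ B = True ↔ True = True
(((A → B) ↔ (F ↔ C)) ↔ C) ↔ (C ↔ B) = True ↔ True = True
((((A → B) ↔ (F ↔ C)) ↔ C) ↔ (C ↔ B)) ⊕ B = True ⊕ True = False
C → (((((A → B) ↔ (F ↔ C)) ↔ C) ↔ (C ↔ B)) ⊕ B) = True → False = False
C ∨ (C → (((((A → B) ↔ (F ↔ C)) ↔ C) ↔ (C ↔ B)) ⊕ B)) = True ∨ False = True
B ⊕ C = True ⊕ True = False
¬(B ⊕ C) = ¬False = True
F ↔ C = True ↔ True = True
A → C = False → True = True
(F ↔ C) ∨ (A → C) = True ∨ True = True
((F ↔ C) ∨ (A → C)) → C = True → True = True
A ⊕ (((F ↔ C) ∨ (A → C)) → C) = False ⊕ True = True
¬(B ⊕ C) ∨ (A ⊕ (((F ↔ C) ∨ (A → C)) → C)) = True ∨ True = True
(C ∨ (C → (((((A → B) ↔ (F ↔ C)) ↔ C) ↔ (C ↔ B)) ⊕ B))) ↔ (¬(B ⊕ C) ∨ (A ⊕ (((F ↔ C) ∨ (A → C)) → C))) = True ↔ True = True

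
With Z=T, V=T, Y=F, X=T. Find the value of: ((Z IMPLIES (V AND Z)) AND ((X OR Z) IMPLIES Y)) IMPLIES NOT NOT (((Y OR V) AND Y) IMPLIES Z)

T

V AND Z = T AND T = T
Z IMPLIES (V AND Z) = T IMPLIES T = T
X OR Z = T OR T = T
(X OR Z) IMPLIES Y = T IMPLIES F = F
(Z IMPLIES (V AND Z)) AND ((X OR Z) IMPLIES Y) = T AND F = F
Y OR V = F OR T = T
(Y OR V) AND Y = T AND F = F
((Y OR V) AND Y) IMPLIES Z = F IMPLIES T = T
NOT (((Y OR V) AND Y) IMPLIES Z) = NOT T = F
NOT NOT (((Y OR V) AND Y) IMPLIES Z) = NOT F = T
((Z IMPLIES (V AND Z)) AND ((X OR Z) IMPLIES Y)) IMPLIES NOT NOT (((Y OR V) AND Y) IMPLIES Z) = F IMPLIES T = T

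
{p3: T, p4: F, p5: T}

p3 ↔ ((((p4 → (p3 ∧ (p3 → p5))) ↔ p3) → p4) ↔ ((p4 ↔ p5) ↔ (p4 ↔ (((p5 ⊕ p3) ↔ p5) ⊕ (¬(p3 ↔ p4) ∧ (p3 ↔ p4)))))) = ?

p3 → p5 = T → T = T
p3 ∧ (p3 → p5) = T ∧ T = T
p4 → (p3 ∧ (p3 → p5)) = F → T = T
(p4 → (p3 ∧ (p3 → p5))) ↔ p3 = T ↔ T = T
((p4 → (p3 ∧ (p3 → p5))) ↔ p3) → p4 = T → F = F
p4 ↔ p5 = F ↔ T = F
p5 ⊕ p3 = T ⊕ T = F
(p5 ⊕ p3) ↔ p5 = F ↔ T = F
p3 ↔ p4 = T ↔ F = F
¬(p3 ↔ p4) = ¬F = T
p3 ↔ p4 = T ↔ F = F
¬(p3 ↔ p4) ∧ (p3 ↔ p4) = T ∧ F = F
((p5 ⊕ p3) ↔ p5) ⊕ (¬(p3 ↔ p4) ∧ (p3 ↔ p4)) = F ⊕ F = F
p4 ↔ (((p5 ⊕ p3) ↔ p5) ⊕ (¬(p3 ↔ p4) ∧ (p3 ↔ p4))) = F ↔ F = T
(p4 ↔ p5) ↔ (p4 ↔ (((p5 ⊕ p3) ↔ p5) ⊕ (¬(p3 ↔ p4) ∧ (p3 ↔ p4)))) = F ↔ T = F
(((p4 → (p3 ∧ (p3 → p5))) ↔ p3) → p4) ↔ ((p4 ↔ p5) ↔ (p4 ↔ (((p5 ⊕ p3) ↔ p5) ⊕ (¬(p3 ↔ p4) ∧ (p3 ↔ p4))))) = F ↔ F = T
p3 ↔ ((((p4 → (p3 ∧ (p3 → p5))) ↔ p3) → p4) ↔ ((p4 ↔ p5) ↔ (p4 ↔ (((p5 ⊕ p3) ↔ p5) ⊕ (¬(p3 ↔ p4) ∧ (p3 ↔ p4)))))) = T ↔ T = T

T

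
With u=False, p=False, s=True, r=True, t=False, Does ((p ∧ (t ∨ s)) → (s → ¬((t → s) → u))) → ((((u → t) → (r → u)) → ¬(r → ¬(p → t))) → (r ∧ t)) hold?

False

t ∨ s = False ∨ True = True
p ∧ (t ∨ s) = False ∧ True = False
t → s = False → True = True
(t → s) → u = True → False = False
¬((t → s) → u) = ¬False = True
s → ¬((t → s) → u) = True → True = True
(p ∧ (t ∨ s)) → (s → ¬((t → s) → u)) = False → True = True
u → t = False → False = True
r → u = True → False = False
(u → t) → (r → u) = True → False = False
p → t = False → False = True
¬(p → t) = ¬True = False
r → ¬(p → t) = True → False = False
¬(r → ¬(p → t)) = ¬False = True
((u → t) → (r → u)) → ¬(r → ¬(p → t)) = False → True = True
r ∧ t = True ∧ False = False
(((u → t) → (r → u)) → ¬(r → ¬(p → t))) → (r ∧ t) = True → False = False
((p ∧ (t ∨ s)) → (s → ¬((t → s) → u))) → ((((u → t) → (r → u)) → ¬(r → ¬(p → t))) → (r ∧ t)) = True → False = False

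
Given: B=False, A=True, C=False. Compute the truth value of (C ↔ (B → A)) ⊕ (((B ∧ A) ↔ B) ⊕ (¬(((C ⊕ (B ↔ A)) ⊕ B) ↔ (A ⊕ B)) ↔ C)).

True

B → A = False → True = True
C ↔ (B → A) = False ↔ True = False
B ∧ A = False ∧ True = False
(B ∧ A) ↔ B = False ↔ False = True
B ↔ A = False ↔ True = False
C ⊕ (B ↔ A) = False ⊕ False = False
(C ⊕ (B ↔ A)) ⊕ B = False ⊕ False = False
A ⊕ B = True ⊕ False = True
((C ⊕ (B ↔ A)) ⊕ B) ↔ (A ⊕ B) = False ↔ True = False
¬(((C ⊕ (B ↔ A)) ⊕ B) ↔ (A ⊕ B)) = ¬False = True
¬(((C ⊕ (B ↔ A)) ⊕ B) ↔ (A ⊕ B)) ↔ C = True ↔ False = False
((B ∧ A) ↔ B) ⊕ (¬(((C ⊕ (B ↔ A)) ⊕ B) ↔ (A ⊕ B)) ↔ C) = True ⊕ False = True
(C ↔ (B → A)) ⊕ (((B ∧ A) ↔ B) ⊕ (¬(((C ⊕ (B ↔ A)) ⊕ B) ↔ (A ⊕ B)) ↔ C)) = False ⊕ True = True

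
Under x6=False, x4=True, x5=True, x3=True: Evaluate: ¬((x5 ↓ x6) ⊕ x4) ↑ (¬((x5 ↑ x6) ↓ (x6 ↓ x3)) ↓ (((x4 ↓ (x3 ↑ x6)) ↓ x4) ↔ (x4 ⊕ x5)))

True

Substituting x6=False, x4=True, x5=True, x3=True:
x5 ↓ x6 = True ↓ False = False
(x5 ↓ x6) ⊕ x4 = False ⊕ True = True
¬((x5 ↓ x6) ⊕ x4) = ¬True = False
x5 ↑ x6 = True ↑ False = True
x6 ↓ x3 = False ↓ True = False
(x5 ↑ x6) ↓ (x6 ↓ x3) = True ↓ False = False
¬((x5 ↑ x6) ↓ (x6 ↓ x3)) = ¬False = True
x3 ↑ x6 = True ↑ False = True
x4 ↓ (x3 ↑ x6) = True ↓ True = False
(x4 ↓ (x3 ↑ x6)) ↓ x4 = False ↓ True = False
x4 ⊕ x5 = True ⊕ True = False
((x4 ↓ (x3 ↑ x6)) ↓ x4) ↔ (x4 ⊕ x5) = False ↔ False = True
¬((x5 ↑ x6) ↓ (x6 ↓ x3)) ↓ (((x4 ↓ (x3 ↑ x6)) ↓ x4) ↔ (x4 ⊕ x5)) = True ↓ True = False
¬((x5 ↓ x6) ⊕ x4) ↑ (¬((x5 ↑ x6) ↓ (x6 ↓ x3)) ↓ (((x4 ↓ (x3 ↑ x6)) ↓ x4) ↔ (x4 ⊕ x5))) = False ↑ False = True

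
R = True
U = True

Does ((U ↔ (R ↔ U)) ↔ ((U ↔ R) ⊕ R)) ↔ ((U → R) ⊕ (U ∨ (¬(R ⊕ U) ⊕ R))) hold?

Substituting R=True, U=True:
R ↔ U = True ↔ True = True
U ↔ (R ↔ U) = True ↔ True = True
U ↔ R = True ↔ True = True
(U ↔ R) ⊕ R = True ⊕ True = False
(U ↔ (R ↔ U)) ↔ ((U ↔ R) ⊕ R) = True ↔ False = False
U → R = True → True = True
R ⊕ U = True ⊕ True = False
¬(R ⊕ U) = ¬False = True
¬(R ⊕ U) ⊕ R = True ⊕ True = False
U ∨ (¬(R ⊕ U) ⊕ R) = True ∨ False = True
(U → R) ⊕ (U ∨ (¬(R ⊕ U) ⊕ R)) = True ⊕ True = False
((U ↔ (R ↔ U)) ↔ ((U ↔ R) ⊕ R)) ↔ ((U → R) ⊕ (U ∨ (¬(R ⊕ U) ⊕ R))) = False ↔ False = True

True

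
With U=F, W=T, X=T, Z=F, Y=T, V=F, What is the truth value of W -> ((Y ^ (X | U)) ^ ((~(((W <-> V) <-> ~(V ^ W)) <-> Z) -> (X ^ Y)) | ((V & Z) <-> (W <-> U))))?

X | U = T | F = T
Y ^ (X | U) = T ^ T = F
W <-> V = T <-> F = F
V ^ W = F ^ T = T
~(V ^ W) = ~T = F
(W <-> V) <-> ~(V ^ W) = F <-> F = T
((W <-> V) <-> ~(V ^ W)) <-> Z = T <-> F = F
~(((W <-> V) <-> ~(V ^ W)) <-> Z) = ~F = T
X ^ Y = T ^ T = F
~(((W <-> V) <-> ~(V ^ W)) <-> Z) -> (X ^ Y) = T -> F = F
V & Z = F & F = F
W <-> U = T <-> F = F
(V & Z) <-> (W <-> U) = F <-> F = T
(~(((W <-> V) <-> ~(V ^ W)) <-> Z) -> (X ^ Y)) | ((V & Z) <-> (W <-> U)) = F | T = T
(Y ^ (X | U)) ^ ((~(((W <-> V) <-> ~(V ^ W)) <-> Z) -> (X ^ Y)) | ((V & Z) <-> (W <-> U))) = F ^ T = T
W -> ((Y ^ (X | U)) ^ ((~(((W <-> V) <-> ~(V ^ W)) <-> Z) -> (X ^ Y)) | ((V & Z) <-> (W <-> U)))) = T -> T = T

T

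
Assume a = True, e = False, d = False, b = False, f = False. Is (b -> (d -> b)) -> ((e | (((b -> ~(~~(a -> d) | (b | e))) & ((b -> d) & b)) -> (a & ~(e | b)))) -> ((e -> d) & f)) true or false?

False

d -> b = False -> False = True
b -> (d -> b) = False -> True = True
a -> d = True -> False = False
~(a -> d) = ~False = True
~~(a -> d) = ~True = False
b | e = False | False = False
~~(a -> d) | (b | e) = False | False = False
~(~~(a -> d) | (b | e)) = ~False = True
b -> ~(~~(a -> d) | (b | e)) = False -> True = True
b -> d = False -> False = True
(b -> d) & b = True & False = False
(b -> ~(~~(a -> d) | (b | e))) & ((b -> d) & b) = True & False = False
e | b = False | False = False
~(e | b) = ~False = True
a & ~(e | b) = True & True = True
((b -> ~(~~(a -> d) | (b | e))) & ((b -> d) & b)) -> (a & ~(e | b)) = False -> True = True
e | (((b -> ~(~~(a -> d) | (b | e))) & ((b -> d) & b)) -> (a & ~(e | b))) = False | True = True
e -> d = False -> False = True
(e -> d) & f = True & False = False
(e | (((b -> ~(~~(a -> d) | (b | e))) & ((b -> d) & b)) -> (a & ~(e | b)))) -> ((e -> d) & f) = True -> False = False
(b -> (d -> b)) -> ((e | (((b -> ~(~~(a -> d) | (b | e))) & ((b -> d) & b)) -> (a & ~(e | b)))) -> ((e -> d) & f)) = True -> False = False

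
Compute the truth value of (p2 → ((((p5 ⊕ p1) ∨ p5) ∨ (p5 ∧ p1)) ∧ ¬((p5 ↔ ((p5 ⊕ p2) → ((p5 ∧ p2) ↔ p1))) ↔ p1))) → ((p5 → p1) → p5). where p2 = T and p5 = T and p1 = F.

T

p5 ⊕ p1 = T ⊕ F = T
(p5 ⊕ p1) ∨ p5 = T ∨ T = T
p5 ∧ p1 = T ∧ F = F
((p5 ⊕ p1) ∨ p5) ∨ (p5 ∧ p1) = T ∨ F = T
p5 ⊕ p2 = T ⊕ T = F
p5 ∧ p2 = T ∧ T = T
(p5 ∧ p2) ↔ p1 = T ↔ F = F
(p5 ⊕ p2) → ((p5 ∧ p2) ↔ p1) = F → F = T
p5 ↔ ((p5 ⊕ p2) → ((p5 ∧ p2) ↔ p1)) = T ↔ T = T
(p5 ↔ ((p5 ⊕ p2) → ((p5 ∧ p2) ↔ p1))) ↔ p1 = T ↔ F = F
¬((p5 ↔ ((p5 ⊕ p2) → ((p5 ∧ p2) ↔ p1))) ↔ p1) = ¬F = T
(((p5 ⊕ p1) ∨ p5) ∨ (p5 ∧ p1)) ∧ ¬((p5 ↔ ((p5 ⊕ p2) → ((p5 ∧ p2) ↔ p1))) ↔ p1) = T ∧ T = T
p2 → ((((p5 ⊕ p1) ∨ p5) ∨ (p5 ∧ p1)) ∧ ¬((p5 ↔ ((p5 ⊕ p2) → ((p5 ∧ p2) ↔ p1))) ↔ p1)) = T → T = T
p5 → p1 = T → F = F
(p5 → p1) → p5 = F → T = T
(p2 → ((((p5 ⊕ p1) ∨ p5) ∨ (p5 ∧ p1)) ∧ ¬((p5 ↔ ((p5 ⊕ p2) → ((p5 ∧ p2) ↔ p1))) ↔ p1))) → ((p5 → p1) → p5) = T → T = T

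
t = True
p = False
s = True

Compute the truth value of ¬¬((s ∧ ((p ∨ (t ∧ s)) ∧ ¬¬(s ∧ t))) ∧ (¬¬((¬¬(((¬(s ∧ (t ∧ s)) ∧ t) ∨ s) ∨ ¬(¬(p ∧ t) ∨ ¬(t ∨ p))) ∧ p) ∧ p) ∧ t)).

Substituting t=True, p=False, s=True:
t ∧ s = True ∧ True = True
p ∨ (t ∧ s) = False ∨ True = True
s ∧ t = True ∧ True = True
¬(s ∧ t) = ¬True = False
¬¬(s ∧ t) = ¬False = True
(p ∨ (t ∧ s)) ∧ ¬¬(s ∧ t) = True ∧ True = True
s ∧ ((p ∨ (t ∧ s)) ∧ ¬¬(s ∧ t)) = True ∧ True = True
t ∧ s = True ∧ True = True
s ∧ (t ∧ s) = True ∧ True = True
¬(s ∧ (t ∧ s)) = ¬True = False
¬(s ∧ (t ∧ s)) ∧ t = False ∧ True = False
(¬(s ∧ (t ∧ s)) ∧ t) ∨ s = False ∨ True = True
p ∧ t = False ∧ True = False
¬(p ∧ t) = ¬False = True
t ∨ p = True ∨ False = True
¬(t ∨ p) = ¬True = False
¬(p ∧ t) ∨ ¬(t ∨ p) = True ∨ False = True
¬(¬(p ∧ t) ∨ ¬(t ∨ p)) = ¬True = False
((¬(s ∧ (t ∧ s)) ∧ t) ∨ s) ∨ ¬(¬(p ∧ t) ∨ ¬(t ∨ p)) = True ∨ False = True
¬(((¬(s ∧ (t ∧ s)) ∧ t) ∨ s) ∨ ¬(¬(p ∧ t) ∨ ¬(t ∨ p))) = ¬True = False
¬¬(((¬(s ∧ (t ∧ s)) ∧ t) ∨ s) ∨ ¬(¬(p ∧ t) ∨ ¬(t ∨ p))) = ¬False = True
¬¬(((¬(s ∧ (t ∧ s)) ∧ t) ∨ s) ∨ ¬(¬(p ∧ t) ∨ ¬(t ∨ p))) ∧ p = True ∧ False = False
(¬¬(((¬(s ∧ (t ∧ s)) ∧ t) ∨ s) ∨ ¬(¬(p ∧ t) ∨ ¬(t ∨ p))) ∧ p) ∧ p = False ∧ False = False
¬((¬¬(((¬(s ∧ (t ∧ s)) ∧ t) ∨ s) ∨ ¬(¬(p ∧ t) ∨ ¬(t ∨ p))) ∧ p) ∧ p) = ¬False = True
¬¬((¬¬(((¬(s ∧ (t ∧ s)) ∧ t) ∨ s) ∨ ¬(¬(p ∧ t) ∨ ¬(t ∨ p))) ∧ p) ∧ p) = ¬True = False
¬¬((¬¬(((¬(s ∧ (t ∧ s)) ∧ t) ∨ s) ∨ ¬(¬(p ∧ t) ∨ ¬(t ∨ p))) ∧ p) ∧ p) ∧ t = False ∧ True = False
(s ∧ ((p ∨ (t ∧ s)) ∧ ¬¬(s ∧ t))) ∧ (¬¬((¬¬(((¬(s ∧ (t ∧ s)) ∧ t) ∨ s) ∨ ¬(¬(p ∧ t) ∨ ¬(t ∨ p))) ∧ p) ∧ p) ∧ t) = True ∧ False = False
¬((s ∧ ((p ∨ (t ∧ s)) ∧ ¬¬(s ∧ t))) ∧ (¬¬((¬¬(((¬(s ∧ (t ∧ s)) ∧ t) ∨ s) ∨ ¬(¬(p ∧ t) ∨ ¬(t ∨ p))) ∧ p) ∧ p) ∧ t)) = ¬False = True
¬¬((s ∧ ((p ∨ (t ∧ s)) ∧ ¬¬(s ∧ t))) ∧ (¬¬((¬¬(((¬(s ∧ (t ∧ s)) ∧ t) ∨ s) ∨ ¬(¬(p ∧ t) ∨ ¬(t ∨ p))) ∧ p) ∧ p) ∧ t)) = ¬True = False

False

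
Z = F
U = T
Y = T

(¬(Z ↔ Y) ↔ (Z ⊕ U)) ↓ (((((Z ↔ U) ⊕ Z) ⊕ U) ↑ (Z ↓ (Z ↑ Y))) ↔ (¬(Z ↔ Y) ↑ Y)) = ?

Z ↔ Y = F ↔ T = F
¬(Z ↔ Y) = ¬F = T
Z ⊕ U = F ⊕ T = T
¬(Z ↔ Y) ↔ (Z ⊕ U) = T ↔ T = T
Z ↔ U = F ↔ T = F
(Z ↔ U) ⊕ Z = F ⊕ F = F
((Z ↔ U) ⊕ Z) ⊕ U = F ⊕ T = T
Z ↑ Y = F ↑ T = T
Z ↓ (Z ↑ Y) = F ↓ T = F
(((Z ↔ U) ⊕ Z) ⊕ U) ↑ (Z ↓ (Z ↑ Y)) = T ↑ F = T
Z ↔ Y = F ↔ T = F
¬(Z ↔ Y) = ¬F = T
¬(Z ↔ Y) ↑ Y = T ↑ T = F
((((Z ↔ U) ⊕ Z) ⊕ U) ↑ (Z ↓ (Z ↑ Y))) ↔ (¬(Z ↔ Y) ↑ Y) = T ↔ F = F
(¬(Z ↔ Y) ↔ (Z ⊕ U)) ↓ (((((Z ↔ U) ⊕ Z) ⊕ U) ↑ (Z ↓ (Z ↑ Y))) ↔ (¬(Z ↔ Y) ↑ Y)) = T ↓ F = F

F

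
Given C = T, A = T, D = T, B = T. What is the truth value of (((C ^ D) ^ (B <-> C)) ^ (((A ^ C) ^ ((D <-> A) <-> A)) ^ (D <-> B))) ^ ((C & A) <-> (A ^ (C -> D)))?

T

Substituting C=T, A=T, D=T, B=T:
C ^ D = T ^ T = F
B <-> C = T <-> T = T
(C ^ D) ^ (B <-> C) = F ^ T = T
A ^ C = T ^ T = F
D <-> A = T <-> T = T
(D <-> A) <-> A = T <-> T = T
(A ^ C) ^ ((D <-> A) <-> A) = F ^ T = T
D <-> B = T <-> T = T
((A ^ C) ^ ((D <-> A) <-> A)) ^ (D <-> B) = T ^ T = F
((C ^ D) ^ (B <-> C)) ^ (((A ^ C) ^ ((D <-> A) <-> A)) ^ (D <-> B)) = T ^ F = T
C & A = T & T = T
C -> D = T -> T = T
A ^ (C -> D) = T ^ T = F
(C & A) <-> (A ^ (C -> D)) = T <-> F = F
(((C ^ D) ^ (B <-> C)) ^ (((A ^ C) ^ ((D <-> A) <-> A)) ^ (D <-> B))) ^ ((C & A) <-> (A ^ (C -> D))) = T ^ F = T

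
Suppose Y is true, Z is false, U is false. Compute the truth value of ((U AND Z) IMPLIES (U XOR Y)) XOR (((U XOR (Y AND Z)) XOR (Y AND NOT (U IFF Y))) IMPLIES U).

U AND Z = false AND false = false
U XOR Y = false XOR true = true
(U AND Z) IMPLIES (U XOR Y) = false IMPLIES true = true
Y AND Z = true AND false = false
U XOR (Y AND Z) = false XOR false = false
U IFF Y = false IFF true = false
NOT (U IFF Y) = NOT false = true
Y AND NOT (U IFF Y) = true AND true = true
(U XOR (Y AND Z)) XOR (Y AND NOT (U IFF Y)) = false XOR true = true
((U XOR (Y AND Z)) XOR (Y AND NOT (U IFF Y))) IMPLIES U = true IMPLIES false = false
((U AND Z) IMPLIES (U XOR Y)) XOR (((U XOR (Y AND Z)) XOR (Y AND NOT (U IFF Y))) IMPLIES U) = true XOR false = true

true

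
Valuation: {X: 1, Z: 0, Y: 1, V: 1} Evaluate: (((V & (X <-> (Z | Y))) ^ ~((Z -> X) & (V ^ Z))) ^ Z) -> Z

0

Substituting X=1, Z=0, Y=1, V=1:
Z | Y = 0 | 1 = 1
X <-> (Z | Y) = 1 <-> 1 = 1
V & (X <-> (Z | Y)) = 1 & 1 = 1
Z -> X = 0 -> 1 = 1
V ^ Z = 1 ^ 0 = 1
(Z -> X) & (V ^ Z) = 1 & 1 = 1
~((Z -> X) & (V ^ Z)) = ~1 = 0
(V & (X <-> (Z | Y))) ^ ~((Z -> X) & (V ^ Z)) = 1 ^ 0 = 1
((V & (X <-> (Z | Y))) ^ ~((Z -> X) & (V ^ Z))) ^ Z = 1 ^ 0 = 1
(((V & (X <-> (Z | Y))) ^ ~((Z -> X) & (V ^ Z))) ^ Z) -> Z = 1 -> 0 = 0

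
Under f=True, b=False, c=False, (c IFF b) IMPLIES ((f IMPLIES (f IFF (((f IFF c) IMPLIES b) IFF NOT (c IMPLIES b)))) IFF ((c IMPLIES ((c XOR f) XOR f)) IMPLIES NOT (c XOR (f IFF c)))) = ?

False

Substituting f=True, b=False, c=False:
c IFF b = False IFF False = True
f IFF c = True IFF False = False
(f IFF c) IMPLIES b = False IMPLIES False = True
c IMPLIES b = False IMPLIES False = True
NOT (c IMPLIES b) = NOT True = False
((f IFF c) IMPLIES b) IFF NOT (c IMPLIES b) = True IFF False = False
f IFF (((f IFF c) IMPLIES b) IFF NOT (c IMPLIES b)) = True IFF False = False
f IMPLIES (f IFF (((f IFF c) IMPLIES b) IFF NOT (c IMPLIES b))) = True IMPLIES False = False
c XOR f = False XOR True = True
(c XOR f) XOR f = True XOR True = False
c IMPLIES ((c XOR f) XOR f) = False IMPLIES False = True
f IFF c = True IFF False = False
c XOR (f IFF c) = False XOR False = False
NOT (c XOR (f IFF c)) = NOT False = True
(c IMPLIES ((c XOR f) XOR f)) IMPLIES NOT (c XOR (f IFF c)) = True IMPLIES True = True
(f IMPLIES (f IFF (((f IFF c) IMPLIES b) IFF NOT (c IMPLIES b)))) IFF ((c IMPLIES ((c XOR f) XOR f)) IMPLIES NOT (c XOR (f IFF c))) = False IFF True = False
(c IFF b) IMPLIES ((f IMPLIES (f IFF (((f IFF c) IMPLIES b) IFF NOT (c IMPLIES b)))) IFF ((c IMPLIES ((c XOR f) XOR f)) IMPLIES NOT (c XOR (f IFF c)))) = True IMPLIES False = False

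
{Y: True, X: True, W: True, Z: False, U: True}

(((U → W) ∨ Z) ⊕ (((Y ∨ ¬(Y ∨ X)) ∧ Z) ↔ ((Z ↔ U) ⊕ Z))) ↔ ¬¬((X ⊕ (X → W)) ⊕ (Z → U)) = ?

False

U → W = True → True = True
(U → W) ∨ Z = True ∨ False = True
Y ∨ X = True ∨ True = True
¬(Y ∨ X) = ¬True = False
Y ∨ ¬(Y ∨ X) = True ∨ False = True
(Y ∨ ¬(Y ∨ X)) ∧ Z = True ∧ False = False
Z ↔ U = False ↔ True = False
(Z ↔ U) ⊕ Z = False ⊕ False = False
((Y ∨ ¬(Y ∨ X)) ∧ Z) ↔ ((Z ↔ U) ⊕ Z) = False ↔ False = True
((U → W) ∨ Z) ⊕ (((Y ∨ ¬(Y ∨ X)) ∧ Z) ↔ ((Z ↔ U) ⊕ Z)) = True ⊕ True = False
X → W = True → True = True
X ⊕ (X → W) = True ⊕ True = False
Z → U = False → True = True
(X ⊕ (X → W)) ⊕ (Z → U) = False ⊕ True = True
¬((X ⊕ (X → W)) ⊕ (Z → U)) = ¬True = False
¬¬((X ⊕ (X → W)) ⊕ (Z → U)) = ¬False = True
(((U → W) ∨ Z) ⊕ (((Y ∨ ¬(Y ∨ X)) ∧ Z) ↔ ((Z ↔ U) ⊕ Z))) ↔ ¬¬((X ⊕ (X → W)) ⊕ (Z → U)) = False ↔ True = False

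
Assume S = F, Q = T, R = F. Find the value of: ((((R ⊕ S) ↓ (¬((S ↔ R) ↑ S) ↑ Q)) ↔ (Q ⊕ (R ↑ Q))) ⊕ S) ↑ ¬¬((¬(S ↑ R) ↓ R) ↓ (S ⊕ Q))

T

Substituting S=F, Q=T, R=F:
R ⊕ S = F ⊕ F = F
S ↔ R = F ↔ F = T
(S ↔ R) ↑ S = T ↑ F = T
¬((S ↔ R) ↑ S) = ¬T = F
¬((S ↔ R) ↑ S) ↑ Q = F ↑ T = T
(R ⊕ S) ↓ (¬((S ↔ R) ↑ S) ↑ Q) = F ↓ T = F
R ↑ Q = F ↑ T = T
Q ⊕ (R ↑ Q) = T ⊕ T = F
((R ⊕ S) ↓ (¬((S ↔ R) ↑ S) ↑ Q)) ↔ (Q ⊕ (R ↑ Q)) = F ↔ F = T
(((R ⊕ S) ↓ (¬((S ↔ R) ↑ S) ↑ Q)) ↔ (Q ⊕ (R ↑ Q))) ⊕ S = T ⊕ F = T
S ↑ R = F ↑ F = T
¬(S ↑ R) = ¬T = F
¬(S ↑ R) ↓ R = F ↓ F = T
S ⊕ Q = F ⊕ T = T
(¬(S ↑ R) ↓ R) ↓ (S ⊕ Q) = T ↓ T = F
¬((¬(S ↑ R) ↓ R) ↓ (S ⊕ Q)) = ¬F = T
¬¬((¬(S ↑ R) ↓ R) ↓ (S ⊕ Q)) = ¬T = F
((((R ⊕ S) ↓ (¬((S ↔ R) ↑ S) ↑ Q)) ↔ (Q ⊕ (R ↑ Q))) ⊕ S) ↑ ¬¬((¬(S ↑ R) ↓ R) ↓ (S ⊕ Q)) = T ↑ F = T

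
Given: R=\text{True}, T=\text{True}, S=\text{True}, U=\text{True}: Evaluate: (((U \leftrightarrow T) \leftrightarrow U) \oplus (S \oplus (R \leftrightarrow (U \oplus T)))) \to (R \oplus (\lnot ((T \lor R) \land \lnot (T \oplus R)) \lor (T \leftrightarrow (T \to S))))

U \leftrightarrow T = \text{True} \leftrightarrow \text{True} = \text{True}
(U \leftrightarrow T) \leftrightarrow U = \text{True} \leftrightarrow \text{True} = \text{True}
U \oplus T = \text{True} \oplus \text{True} = \text{False}
R \leftrightarrow (U \oplus T) = \text{True} \leftrightarrow \text{False} = \text{False}
S \oplus (R \leftrightarrow (U \oplus T)) = \text{True} \oplus \text{False} = \text{True}
((U \leftrightarrow T) \leftrightarrow U) \oplus (S \oplus (R \leftrightarrow (U \oplus T))) = \text{True} \oplus \text{True} = \text{False}
T \lor R = \text{True} \lor \text{True} = \text{True}
T \oplus R = \text{True} \oplus \text{True} = \text{False}
\lnot (T \oplus R) = \lnot \text{False} = \text{True}
(T \lor R) \land \lnot (T \oplus R) = \text{True} \land \text{True} = \text{True}
\lnot ((T \lor R) \land \lnot (T \oplus R)) = \lnot \text{True} = \text{False}
T \to S = \text{True} \to \text{True} = \text{True}
T \leftrightarrow (T \to S) = \text{True} \leftrightarrow \text{True} = \text{True}
\lnot ((T \lor R) \land \lnot (T \oplus R)) \lor (T \leftrightarrow (T \to S)) = \text{False} \lor \text{True} = \text{True}
R \oplus (\lnot ((T \lor R) \land \lnot (T \oplus R)) \lor (T \leftrightarrow (T \to S))) = \text{True} \oplus \text{True} = \text{False}
(((U \leftrightarrow T) \leftrightarrow U) \oplus (S \oplus (R \leftrightarrow (U \oplus T)))) \to (R \oplus (\lnot ((T \lor R) \land \lnot (T \oplus R)) \lor (T \leftrightarrow (T \to S)))) = \text{False} \to \text{False} = \text{True}

\text{True}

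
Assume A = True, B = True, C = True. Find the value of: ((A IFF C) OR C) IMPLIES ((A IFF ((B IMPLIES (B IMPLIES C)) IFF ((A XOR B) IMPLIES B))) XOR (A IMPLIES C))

Substituting A=True, B=True, C=True:
A IFF C = True IFF True = True
(A IFF C) OR C = True OR True = True
B IMPLIES C = True IMPLIES True = True
B IMPLIES (B IMPLIES C) = True IMPLIES True = True
A XOR B = True XOR True = False
(A XOR B) IMPLIES B = False IMPLIES True = True
(B IMPLIES (B IMPLIES C)) IFF ((A XOR B) IMPLIES B) = True IFF True = True
A IFF ((B IMPLIES (B IMPLIES C)) IFF ((A XOR B) IMPLIES B)) = True IFF True = True
A IMPLIES C = True IMPLIES True = True
(A IFF ((B IMPLIES (B IMPLIES C)) IFF ((A XOR B) IMPLIES B))) XOR (A IMPLIES C) = True XOR True = False
((A IFF C) OR C) IMPLIES ((A IFF ((B IMPLIES (B IMPLIES C)) IFF ((A XOR B) IMPLIES B))) XOR (A IMPLIES C)) = True IMPLIES False = False

False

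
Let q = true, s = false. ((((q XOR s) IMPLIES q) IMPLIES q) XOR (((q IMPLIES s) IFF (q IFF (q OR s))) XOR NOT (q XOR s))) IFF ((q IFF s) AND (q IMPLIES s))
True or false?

false

q XOR s = true XOR false = true
(q XOR s) IMPLIES q = true IMPLIES true = true
((q XOR s) IMPLIES q) IMPLIES q = true IMPLIES true = true
q IMPLIES s = true IMPLIES false = false
q OR s = true OR false = true
q IFF (q OR s) = true IFF true = true
(q IMPLIES s) IFF (q IFF (q OR s)) = false IFF true = false
q XOR s = true XOR false = true
NOT (q XOR s) = NOT true = false
((q IMPLIES s) IFF (q IFF (q OR s))) XOR NOT (q XOR s) = false XOR false = false
(((q XOR s) IMPLIES q) IMPLIES q) XOR (((q IMPLIES s) IFF (q IFF (q OR s))) XOR NOT (q XOR s)) = true XOR false = true
q IFF s = true IFF false = false
q IMPLIES s = true IMPLIES false = false
(q IFF s) AND (q IMPLIES s) = false AND false = false
((((q XOR s) IMPLIES q) IMPLIES q) XOR (((q IMPLIES s) IFF (q IFF (q OR s))) XOR NOT (q XOR s))) IFF ((q IFF s) AND (q IMPLIES s)) = true IFF false = false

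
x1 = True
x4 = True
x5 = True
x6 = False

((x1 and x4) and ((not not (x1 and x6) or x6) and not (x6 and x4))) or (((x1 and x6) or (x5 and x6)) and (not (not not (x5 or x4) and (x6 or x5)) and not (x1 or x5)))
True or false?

False

Substituting x1=True, x4=True, x5=True, x6=False:
x1 and x4 = True and True = True
x1 and x6 = True and False = False
not (x1 and x6) = not False = True
not not (x1 and x6) = not True = False
not not (x1 and x6) or x6 = False or False = False
x6 and x4 = False and True = False
not (x6 and x4) = not False = True
(not not (x1 and x6) or x6) and not (x6 and x4) = False and True = False
(x1 and x4) and ((not not (x1 and x6) or x6) and not (x6 and x4)) = True and False = False
x1 and x6 = True and False = False
x5 and x6 = True and False = False
(x1 and x6) or (x5 and x6) = False or False = False
x5 or x4 = True or True = True
not (x5 or x4) = not True = False
not not (x5 or x4) = not False = True
x6 or x5 = False or True = True
not not (x5 or x4) and (x6 or x5) = True and True = True
not (not not (x5 or x4) and (x6 or x5)) = not True = False
x1 or x5 = True or True = True
not (x1 or x5) = not True = False
not (not not (x5 or x4) and (x6 or x5)) and not (x1 or x5) = False and False = False
((x1 and x6) or (x5 and x6)) and (not (not not (x5 or x4) and (x6 or x5)) and not (x1 or x5)) = False and False = False
((x1 and x4) and ((not not (x1 and x6) or x6) and not (x6 and x4))) or (((x1 and x6) or (x5 and x6)) and (not (not not (x5 or x4) and (x6 or x5)) and not (x1 or x5))) = False or False = False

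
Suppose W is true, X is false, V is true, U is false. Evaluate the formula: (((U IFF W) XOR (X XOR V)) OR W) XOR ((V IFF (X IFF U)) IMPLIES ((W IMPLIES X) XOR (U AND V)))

true

U IFF W = false IFF true = false
X XOR V = false XOR true = true
(U IFF W) XOR (X XOR V) = false XOR true = true
((U IFF W) XOR (X XOR V)) OR W = true OR true = true
X IFF U = false IFF false = true
V IFF (X IFF U) = true IFF true = true
W IMPLIES X = true IMPLIES false = false
U AND V = false AND true = false
(W IMPLIES X) XOR (U AND V) = false XOR false = false
(V IFF (X IFF U)) IMPLIES ((W IMPLIES X) XOR (U AND V)) = true IMPLIES false = false
(((U IFF W) XOR (X XOR V)) OR W) XOR ((V IFF (X IFF U)) IMPLIES ((W IMPLIES X) XOR (U AND V))) = true XOR false = true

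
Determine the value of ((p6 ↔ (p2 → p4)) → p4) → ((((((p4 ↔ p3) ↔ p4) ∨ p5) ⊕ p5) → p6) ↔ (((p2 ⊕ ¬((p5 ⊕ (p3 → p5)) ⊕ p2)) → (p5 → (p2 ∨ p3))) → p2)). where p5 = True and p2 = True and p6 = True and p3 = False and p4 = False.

p2 → p4 = True → False = False
p6 ↔ (p2 → p4) = True ↔ False = False
(p6 ↔ (p2 → p4)) → p4 = False → False = True
p4 ↔ p3 = False ↔ False = True
(p4 ↔ p3) ↔ p4 = True ↔ False = False
((p4 ↔ p3) ↔ p4) ∨ p5 = False ∨ True = True
(((p4 ↔ p3) ↔ p4) ∨ p5) ⊕ p5 = True ⊕ True = False
((((p4 ↔ p3) ↔ p4) ∨ p5) ⊕ p5) → p6 = False → True = True
p3 → p5 = False → True = True
p5 ⊕ (p3 → p5) = True ⊕ True = False
(p5 ⊕ (p3 → p5)) ⊕ p2 = False ⊕ True = True
¬((p5 ⊕ (p3 → p5)) ⊕ p2) = ¬True = False
p2 ⊕ ¬((p5 ⊕ (p3 → p5)) ⊕ p2) = True ⊕ False = True
p2 ∨ p3 = True ∨ False = True
p5 → (p2 ∨ p3) = True → True = True
(p2 ⊕ ¬((p5 ⊕ (p3 → p5)) ⊕ p2)) → (p5 → (p2 ∨ p3)) = True → True = True
((p2 ⊕ ¬((p5 ⊕ (p3 → p5)) ⊕ p2)) → (p5 → (p2 ∨ p3))) → p2 = True → True = True
(((((p4 ↔ p3) ↔ p4) ∨ p5) ⊕ p5) → p6) ↔ (((p2 ⊕ ¬((p5 ⊕ (p3 → p5)) ⊕ p2)) → (p5 → (p2 ∨ p3))) → p2) = True ↔ True = True
((p6 ↔ (p2 → p4)) → p4) → ((((((p4 ↔ p3) ↔ p4) ∨ p5) ⊕ p5) → p6) ↔ (((p2 ⊕ ¬((p5 ⊕ (p3 → p5)) ⊕ p2)) → (p5 → (p2 ∨ p3))) → p2)) = True → True = True

True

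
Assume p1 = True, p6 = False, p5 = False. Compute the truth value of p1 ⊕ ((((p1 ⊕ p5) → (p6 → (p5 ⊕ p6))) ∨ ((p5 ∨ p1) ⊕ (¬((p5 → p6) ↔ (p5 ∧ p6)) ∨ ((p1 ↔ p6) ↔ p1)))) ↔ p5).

True

p1 ⊕ p5 = True ⊕ False = True
p5 ⊕ p6 = False ⊕ False = False
p6 → (p5 ⊕ p6) = False → False = True
(p1 ⊕ p5) → (p6 → (p5 ⊕ p6)) = True → True = True
p5 ∨ p1 = False ∨ True = True
p5 → p6 = False → False = True
p5 ∧ p6 = False ∧ False = False
(p5 → p6) ↔ (p5 ∧ p6) = True ↔ False = False
¬((p5 → p6) ↔ (p5 ∧ p6)) = ¬False = True
p1 ↔ p6 = True ↔ False = False
(p1 ↔ p6) ↔ p1 = False ↔ True = False
¬((p5 → p6) ↔ (p5 ∧ p6)) ∨ ((p1 ↔ p6) ↔ p1) = True ∨ False = True
(p5 ∨ p1) ⊕ (¬((p5 → p6) ↔ (p5 ∧ p6)) ∨ ((p1 ↔ p6) ↔ p1)) = True ⊕ True = False
((p1 ⊕ p5) → (p6 → (p5 ⊕ p6))) ∨ ((p5 ∨ p1) ⊕ (¬((p5 → p6) ↔ (p5 ∧ p6)) ∨ ((p1 ↔ p6) ↔ p1))) = True ∨ False = True
(((p1 ⊕ p5) → (p6 → (p5 ⊕ p6))) ∨ ((p5 ∨ p1) ⊕ (¬((p5 → p6) ↔ (p5 ∧ p6)) ∨ ((p1 ↔ p6) ↔ p1)))) ↔ p5 = True ↔ False = False
p1 ⊕ ((((p1 ⊕ p5) → (p6 → (p5 ⊕ p6))) ∨ ((p5 ∨ p1) ⊕ (¬((p5 → p6) ↔ (p5 ∧ p6)) ∨ ((p1 ↔ p6) ↔ p1)))) ↔ p5) = True ⊕ False = True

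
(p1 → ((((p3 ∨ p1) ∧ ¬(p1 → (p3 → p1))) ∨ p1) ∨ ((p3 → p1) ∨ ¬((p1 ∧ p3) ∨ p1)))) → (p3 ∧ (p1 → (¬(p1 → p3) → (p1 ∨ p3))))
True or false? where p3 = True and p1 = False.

p3 ∨ p1 = True ∨ False = True
p3 → p1 = True → False = False
p1 → (p3 → p1) = False → False = True
¬(p1 → (p3 → p1)) = ¬True = False
(p3 ∨ p1) ∧ ¬(p1 → (p3 → p1)) = True ∧ False = False
((p3 ∨ p1) ∧ ¬(p1 → (p3 → p1))) ∨ p1 = False ∨ False = False
p3 → p1 = True → False = False
p1 ∧ p3 = False ∧ True = False
(p1 ∧ p3) ∨ p1 = False ∨ False = False
¬((p1 ∧ p3) ∨ p1) = ¬False = True
(p3 → p1) ∨ ¬((p1 ∧ p3) ∨ p1) = False ∨ True = True
(((p3 ∨ p1) ∧ ¬(p1 → (p3 → p1))) ∨ p1) ∨ ((p3 → p1) ∨ ¬((p1 ∧ p3) ∨ p1)) = False ∨ True = True
p1 → ((((p3 ∨ p1) ∧ ¬(p1 → (p3 → p1))) ∨ p1) ∨ ((p3 → p1) ∨ ¬((p1 ∧ p3) ∨ p1))) = False → True = True
p1 → p3 = False → True = True
¬(p1 → p3) = ¬True = False
p1 ∨ p3 = False ∨ True = True
¬(p1 → p3) → (p1 ∨ p3) = False → True = True
p1 → (¬(p1 → p3) → (p1 ∨ p3)) = False → True = True
p3 ∧ (p1 → (¬(p1 → p3) → (p1 ∨ p3))) = True ∧ True = True
(p1 → ((((p3 ∨ p1) ∧ ¬(p1 → (p3 → p1))) ∨ p1) ∨ ((p3 → p1) ∨ ¬((p1 ∧ p3) ∨ p1)))) → (p3 ∧ (p1 → (¬(p1 → p3) → (p1 ∨ p3)))) = True → True = True

True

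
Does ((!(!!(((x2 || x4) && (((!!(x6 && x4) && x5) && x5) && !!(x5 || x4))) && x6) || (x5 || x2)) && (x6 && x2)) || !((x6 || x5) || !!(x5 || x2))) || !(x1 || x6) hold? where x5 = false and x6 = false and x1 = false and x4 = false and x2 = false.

true

x2 || x4 = false || false = false
x6 && x4 = false && false = false
!(x6 && x4) = !false = true
!!(x6 && x4) = !true = false
!!(x6 && x4) && x5 = false && false = false
(!!(x6 && x4) && x5) && x5 = false && false = false
x5 || x4 = false || false = false
!(x5 || x4) = !false = true
!!(x5 || x4) = !true = false
((!!(x6 && x4) && x5) && x5) && !!(x5 || x4) = false && false = false
(x2 || x4) && (((!!(x6 && x4) && x5) && x5) && !!(x5 || x4)) = false && false = false
((x2 || x4) && (((!!(x6 && x4) && x5) && x5) && !!(x5 || x4))) && x6 = false && false = false
!(((x2 || x4) && (((!!(x6 && x4) && x5) && x5) && !!(x5 || x4))) && x6) = !false = true
!!(((x2 || x4) && (((!!(x6 && x4) && x5) && x5) && !!(x5 || x4))) && x6) = !true = false
x5 || x2 = false || false = false
!!(((x2 || x4) && (((!!(x6 && x4) && x5) && x5) && !!(x5 || x4))) && x6) || (x5 || x2) = false || false = false
!(!!(((x2 || x4) && (((!!(x6 && x4) && x5) && x5) && !!(x5 || x4))) && x6) || (x5 || x2)) = !false = true
x6 && x2 = false && false = false
!(!!(((x2 || x4) && (((!!(x6 && x4) && x5) && x5) && !!(x5 || x4))) && x6) || (x5 || x2)) && (x6 && x2) = true && false = false
x6 || x5 = false || false = false
x5 || x2 = false || false = false
!(x5 || x2) = !false = true
!!(x5 || x2) = !true = false
(x6 || x5) || !!(x5 || x2) = false || false = false
!((x6 || x5) || !!(x5 || x2)) = !false = true
(!(!!(((x2 || x4) && (((!!(x6 && x4) && x5) && x5) && !!(x5 || x4))) && x6) || (x5 || x2)) && (x6 && x2)) || !((x6 || x5) || !!(x5 || x2)) = false || true = true
x1 || x6 = false || false = false
!(x1 || x6) = !false = true
((!(!!(((x2 || x4) && (((!!(x6 && x4) && x5) && x5) && !!(x5 || x4))) && x6) || (x5 || x2)) && (x6 && x2)) || !((x6 || x5) || !!(x5 || x2))) || !(x1 || x6) = true || true = true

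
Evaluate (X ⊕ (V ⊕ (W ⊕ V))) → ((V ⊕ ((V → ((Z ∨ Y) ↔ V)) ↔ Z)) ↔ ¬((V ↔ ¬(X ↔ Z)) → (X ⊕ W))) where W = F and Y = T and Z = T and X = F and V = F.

W ⊕ V = F ⊕ F = F
V ⊕ (W ⊕ V) = F ⊕ F = F
X ⊕ (V ⊕ (W ⊕ V)) = F ⊕ F = F
Z ∨ Y = T ∨ T = T
(Z ∨ Y) ↔ V = T ↔ F = F
V → ((Z ∨ Y) ↔ V) = F → F = T
(V → ((Z ∨ Y) ↔ V)) ↔ Z = T ↔ T = T
V ⊕ ((V → ((Z ∨ Y) ↔ V)) ↔ Z) = F ⊕ T = T
X ↔ Z = F ↔ T = F
¬(X ↔ Z) = ¬F = T
V ↔ ¬(X ↔ Z) = F ↔ T = F
X ⊕ W = F ⊕ F = F
(V ↔ ¬(X ↔ Z)) → (X ⊕ W) = F → F = T
¬((V ↔ ¬(X ↔ Z)) → (X ⊕ W)) = ¬T = F
(V ⊕ ((V → ((Z ∨ Y) ↔ V)) ↔ Z)) ↔ ¬((V ↔ ¬(X ↔ Z)) → (X ⊕ W)) = T ↔ F = F
(X ⊕ (V ⊕ (W ⊕ V))) → ((V ⊕ ((V → ((Z ∨ Y) ↔ V)) ↔ Z)) ↔ ¬((V ↔ ¬(X ↔ Z)) → (X ⊕ W))) = F → F = T

T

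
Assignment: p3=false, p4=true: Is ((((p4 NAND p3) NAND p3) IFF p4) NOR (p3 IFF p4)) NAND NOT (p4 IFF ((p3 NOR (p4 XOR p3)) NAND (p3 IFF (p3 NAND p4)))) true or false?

p4 NAND p3 = true NAND false = true
(p4 NAND p3) NAND p3 = true NAND false = true
((p4 NAND p3) NAND p3) IFF p4 = true IFF true = true
p3 IFF p4 = false IFF true = false
(((p4 NAND p3) NAND p3) IFF p4) NOR (p3 IFF p4) = true NOR false = false
p4 XOR p3 = true XOR false = true
p3 NOR (p4 XOR p3) = false NOR true = false
p3 NAND p4 = false NAND true = true
p3 IFF (p3 NAND p4) = false IFF true = false
(p3 NOR (p4 XOR p3)) NAND (p3 IFF (p3 NAND p4)) = false NAND false = true
p4 IFF ((p3 NOR (p4 XOR p3)) NAND (p3 IFF (p3 NAND p4))) = true IFF true = true
NOT (p4 IFF ((p3 NOR (p4 XOR p3)) NAND (p3 IFF (p3 NAND p4)))) = NOT true = false
((((p4 NAND p3) NAND p3) IFF p4) NOR (p3 IFF p4)) NAND NOT (p4 IFF ((p3 NOR (p4 XOR p3)) NAND (p3 IFF (p3 NAND p4)))) = false NAND false = true

true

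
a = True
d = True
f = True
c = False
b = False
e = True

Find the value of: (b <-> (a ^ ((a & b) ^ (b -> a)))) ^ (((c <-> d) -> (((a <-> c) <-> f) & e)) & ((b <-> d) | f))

False

Substituting a=True, d=True, f=True, c=False, b=False, e=True:
a & b = True & False = False
b -> a = False -> True = True
(a & b) ^ (b -> a) = False ^ True = True
a ^ ((a & b) ^ (b -> a)) = True ^ True = False
b <-> (a ^ ((a & b) ^ (b -> a))) = False <-> False = True
c <-> d = False <-> True = False
a <-> c = True <-> False = False
(a <-> c) <-> f = False <-> True = False
((a <-> c) <-> f) & e = False & True = False
(c <-> d) -> (((a <-> c) <-> f) & e) = False -> False = True
b <-> d = False <-> True = False
(b <-> d) | f = False | True = True
((c <-> d) -> (((a <-> c) <-> f) & e)) & ((b <-> d) | f) = True & True = True
(b <-> (a ^ ((a & b) ^ (b -> a)))) ^ (((c <-> d) -> (((a <-> c) <-> f) & e)) & ((b <-> d) | f)) = True ^ True = False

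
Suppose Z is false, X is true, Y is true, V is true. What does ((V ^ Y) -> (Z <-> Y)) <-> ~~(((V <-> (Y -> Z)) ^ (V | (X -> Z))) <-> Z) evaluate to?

0

V ^ Y = 1 ^ 1 = 0
Z <-> Y = 0 <-> 1 = 0
(V ^ Y) -> (Z <-> Y) = 0 -> 0 = 1
Y -> Z = 1 -> 0 = 0
V <-> (Y -> Z) = 1 <-> 0 = 0
X -> Z = 1 -> 0 = 0
V | (X -> Z) = 1 | 0 = 1
(V <-> (Y -> Z)) ^ (V | (X -> Z)) = 0 ^ 1 = 1
((V <-> (Y -> Z)) ^ (V | (X -> Z))) <-> Z = 1 <-> 0 = 0
~(((V <-> (Y -> Z)) ^ (V | (X -> Z))) <-> Z) = ~0 = 1
~~(((V <-> (Y -> Z)) ^ (V | (X -> Z))) <-> Z) = ~1 = 0
((V ^ Y) -> (Z <-> Y)) <-> ~~(((V <-> (Y -> Z)) ^ (V | (X -> Z))) <-> Z) = 1 <-> 0 = 0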